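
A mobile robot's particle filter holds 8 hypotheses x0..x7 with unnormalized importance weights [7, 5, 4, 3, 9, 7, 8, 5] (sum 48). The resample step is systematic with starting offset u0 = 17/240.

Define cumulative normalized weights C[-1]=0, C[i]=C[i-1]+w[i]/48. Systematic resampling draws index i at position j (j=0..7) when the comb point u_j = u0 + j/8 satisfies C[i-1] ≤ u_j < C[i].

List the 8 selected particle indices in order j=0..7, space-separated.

0 1 2 4 4 5 6 7

C = [7/48, 1/4, 1/3, 19/48, 7/12, 35/48, 43/48, 1]
j=0: u_0=17/240 ∈ [0, 7/48) → index 0
j=1: u_1=47/240 ∈ [7/48, 1/4) → index 1
j=2: u_2=77/240 ∈ [1/4, 1/3) → index 2
j=3: u_3=107/240 ∈ [19/48, 7/12) → index 4
j=4: u_4=137/240 ∈ [19/48, 7/12) → index 4
j=5: u_5=167/240 ∈ [7/12, 35/48) → index 5
j=6: u_6=197/240 ∈ [35/48, 43/48) → index 6
j=7: u_7=227/240 ∈ [43/48, 1) → index 7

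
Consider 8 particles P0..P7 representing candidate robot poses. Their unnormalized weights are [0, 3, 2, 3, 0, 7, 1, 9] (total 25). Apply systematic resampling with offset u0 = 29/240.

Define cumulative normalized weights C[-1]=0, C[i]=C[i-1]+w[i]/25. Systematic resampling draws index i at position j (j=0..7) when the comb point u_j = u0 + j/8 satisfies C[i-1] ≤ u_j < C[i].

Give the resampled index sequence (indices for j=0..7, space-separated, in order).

C = [0, 3/25, 1/5, 8/25, 8/25, 3/5, 16/25, 1]
j=0: u_0=29/240 ∈ [3/25, 1/5) → index 2
j=1: u_1=59/240 ∈ [1/5, 8/25) → index 3
j=2: u_2=89/240 ∈ [8/25, 3/5) → index 5
j=3: u_3=119/240 ∈ [8/25, 3/5) → index 5
j=4: u_4=149/240 ∈ [3/5, 16/25) → index 6
j=5: u_5=179/240 ∈ [16/25, 1) → index 7
j=6: u_6=209/240 ∈ [16/25, 1) → index 7
j=7: u_7=239/240 ∈ [16/25, 1) → index 7

2 3 5 5 6 7 7 7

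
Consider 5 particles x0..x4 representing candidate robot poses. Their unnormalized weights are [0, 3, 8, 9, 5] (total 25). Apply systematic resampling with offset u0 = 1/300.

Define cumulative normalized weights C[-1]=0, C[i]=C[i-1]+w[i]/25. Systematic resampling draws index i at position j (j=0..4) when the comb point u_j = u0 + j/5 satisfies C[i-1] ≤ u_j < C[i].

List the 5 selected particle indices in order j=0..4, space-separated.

C = [0, 3/25, 11/25, 4/5, 1]
j=0: u_0=1/300 ∈ [0, 3/25) → index 1
j=1: u_1=61/300 ∈ [3/25, 11/25) → index 2
j=2: u_2=121/300 ∈ [3/25, 11/25) → index 2
j=3: u_3=181/300 ∈ [11/25, 4/5) → index 3
j=4: u_4=241/300 ∈ [4/5, 1) → index 4

1 2 2 3 4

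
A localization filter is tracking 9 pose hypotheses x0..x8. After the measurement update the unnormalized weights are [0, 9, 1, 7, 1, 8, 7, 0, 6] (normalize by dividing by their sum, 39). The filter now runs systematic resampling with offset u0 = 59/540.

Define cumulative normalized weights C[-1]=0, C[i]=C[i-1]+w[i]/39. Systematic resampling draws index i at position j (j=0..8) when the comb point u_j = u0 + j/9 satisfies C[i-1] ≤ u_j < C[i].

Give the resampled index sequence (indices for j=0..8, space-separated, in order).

1 1 3 4 5 5 6 8 8

C = [0, 3/13, 10/39, 17/39, 6/13, 2/3, 11/13, 11/13, 1]
j=0: u_0=59/540 ∈ [0, 3/13) → index 1
j=1: u_1=119/540 ∈ [0, 3/13) → index 1
j=2: u_2=179/540 ∈ [10/39, 17/39) → index 3
j=3: u_3=239/540 ∈ [17/39, 6/13) → index 4
j=4: u_4=299/540 ∈ [6/13, 2/3) → index 5
j=5: u_5=359/540 ∈ [6/13, 2/3) → index 5
j=6: u_6=419/540 ∈ [2/3, 11/13) → index 6
j=7: u_7=479/540 ∈ [11/13, 1) → index 8
j=8: u_8=539/540 ∈ [11/13, 1) → index 8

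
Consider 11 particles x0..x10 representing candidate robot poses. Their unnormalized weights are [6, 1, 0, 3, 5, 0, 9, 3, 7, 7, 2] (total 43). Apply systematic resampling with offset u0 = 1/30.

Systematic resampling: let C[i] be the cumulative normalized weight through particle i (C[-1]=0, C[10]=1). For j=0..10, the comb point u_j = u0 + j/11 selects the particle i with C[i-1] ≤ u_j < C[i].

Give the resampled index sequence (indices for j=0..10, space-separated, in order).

C = [6/43, 7/43, 7/43, 10/43, 15/43, 15/43, 24/43, 27/43, 34/43, 41/43, 1]
j=0: u_0=1/30 ∈ [0, 6/43) → index 0
j=1: u_1=41/330 ∈ [0, 6/43) → index 0
j=2: u_2=71/330 ∈ [7/43, 10/43) → index 3
j=3: u_3=101/330 ∈ [10/43, 15/43) → index 4
j=4: u_4=131/330 ∈ [15/43, 24/43) → index 6
j=5: u_5=161/330 ∈ [15/43, 24/43) → index 6
j=6: u_6=191/330 ∈ [24/43, 27/43) → index 7
j=7: u_7=221/330 ∈ [27/43, 34/43) → index 8
j=8: u_8=251/330 ∈ [27/43, 34/43) → index 8
j=9: u_9=281/330 ∈ [34/43, 41/43) → index 9
j=10: u_10=311/330 ∈ [34/43, 41/43) → index 9

0 0 3 4 6 6 7 8 8 9 9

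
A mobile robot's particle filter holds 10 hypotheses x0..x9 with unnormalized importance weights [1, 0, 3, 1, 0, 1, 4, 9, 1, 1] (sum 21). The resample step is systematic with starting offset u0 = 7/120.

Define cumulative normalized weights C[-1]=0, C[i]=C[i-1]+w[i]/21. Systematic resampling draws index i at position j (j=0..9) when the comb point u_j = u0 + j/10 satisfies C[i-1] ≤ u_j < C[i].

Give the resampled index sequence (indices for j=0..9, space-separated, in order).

C = [1/21, 1/21, 4/21, 5/21, 5/21, 2/7, 10/21, 19/21, 20/21, 1]
j=0: u_0=7/120 ∈ [1/21, 4/21) → index 2
j=1: u_1=19/120 ∈ [1/21, 4/21) → index 2
j=2: u_2=31/120 ∈ [5/21, 2/7) → index 5
j=3: u_3=43/120 ∈ [2/7, 10/21) → index 6
j=4: u_4=11/24 ∈ [2/7, 10/21) → index 6
j=5: u_5=67/120 ∈ [10/21, 19/21) → index 7
j=6: u_6=79/120 ∈ [10/21, 19/21) → index 7
j=7: u_7=91/120 ∈ [10/21, 19/21) → index 7
j=8: u_8=103/120 ∈ [10/21, 19/21) → index 7
j=9: u_9=23/24 ∈ [20/21, 1) → index 9

2 2 5 6 6 7 7 7 7 9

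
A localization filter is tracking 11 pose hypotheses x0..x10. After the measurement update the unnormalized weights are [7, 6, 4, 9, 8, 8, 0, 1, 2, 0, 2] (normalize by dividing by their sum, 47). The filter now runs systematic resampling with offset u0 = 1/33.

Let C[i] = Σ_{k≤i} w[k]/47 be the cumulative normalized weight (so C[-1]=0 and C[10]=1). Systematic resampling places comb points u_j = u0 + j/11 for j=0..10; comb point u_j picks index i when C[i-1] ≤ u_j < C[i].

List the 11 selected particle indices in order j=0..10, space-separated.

C = [7/47, 13/47, 17/47, 26/47, 34/47, 42/47, 42/47, 43/47, 45/47, 45/47, 1]
j=0: u_0=1/33 ∈ [0, 7/47) → index 0
j=1: u_1=4/33 ∈ [0, 7/47) → index 0
j=2: u_2=7/33 ∈ [7/47, 13/47) → index 1
j=3: u_3=10/33 ∈ [13/47, 17/47) → index 2
j=4: u_4=13/33 ∈ [17/47, 26/47) → index 3
j=5: u_5=16/33 ∈ [17/47, 26/47) → index 3
j=6: u_6=19/33 ∈ [26/47, 34/47) → index 4
j=7: u_7=2/3 ∈ [26/47, 34/47) → index 4
j=8: u_8=25/33 ∈ [34/47, 42/47) → index 5
j=9: u_9=28/33 ∈ [34/47, 42/47) → index 5
j=10: u_10=31/33 ∈ [43/47, 45/47) → index 8

0 0 1 2 3 3 4 4 5 5 8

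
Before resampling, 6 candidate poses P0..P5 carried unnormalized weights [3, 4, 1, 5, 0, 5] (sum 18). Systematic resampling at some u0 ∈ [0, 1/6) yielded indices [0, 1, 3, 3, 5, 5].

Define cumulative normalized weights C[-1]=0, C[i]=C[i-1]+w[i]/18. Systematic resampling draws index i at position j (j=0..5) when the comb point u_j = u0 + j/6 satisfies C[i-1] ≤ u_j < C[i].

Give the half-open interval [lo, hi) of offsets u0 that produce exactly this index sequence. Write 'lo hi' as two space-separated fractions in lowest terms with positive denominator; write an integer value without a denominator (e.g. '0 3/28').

1/9 1/6

C = [1/6, 7/18, 4/9, 13/18, 13/18, 1]
j=0 picked index 0: u0 ∈ [0, 1/6)
j=1 picked index 1: u0 ∈ [0, 2/9)
j=2 picked index 3: u0 ∈ [1/9, 7/18)
j=3 picked index 3: u0 ∈ [-1/18, 2/9)
j=4 picked index 5: u0 ∈ [1/18, 1/3)
j=5 picked index 5: u0 ∈ [-1/9, 1/6)
intersection: [1/9, 1/6)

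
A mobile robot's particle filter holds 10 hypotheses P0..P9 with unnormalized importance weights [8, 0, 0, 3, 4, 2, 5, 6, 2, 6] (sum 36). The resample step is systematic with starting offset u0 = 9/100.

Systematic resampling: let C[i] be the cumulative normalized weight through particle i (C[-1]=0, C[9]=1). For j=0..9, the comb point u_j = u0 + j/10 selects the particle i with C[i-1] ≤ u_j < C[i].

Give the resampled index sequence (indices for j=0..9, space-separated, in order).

0 0 3 4 6 6 7 8 9 9

C = [2/9, 2/9, 2/9, 11/36, 5/12, 17/36, 11/18, 7/9, 5/6, 1]
j=0: u_0=9/100 ∈ [0, 2/9) → index 0
j=1: u_1=19/100 ∈ [0, 2/9) → index 0
j=2: u_2=29/100 ∈ [2/9, 11/36) → index 3
j=3: u_3=39/100 ∈ [11/36, 5/12) → index 4
j=4: u_4=49/100 ∈ [17/36, 11/18) → index 6
j=5: u_5=59/100 ∈ [17/36, 11/18) → index 6
j=6: u_6=69/100 ∈ [11/18, 7/9) → index 7
j=7: u_7=79/100 ∈ [7/9, 5/6) → index 8
j=8: u_8=89/100 ∈ [5/6, 1) → index 9
j=9: u_9=99/100 ∈ [5/6, 1) → index 9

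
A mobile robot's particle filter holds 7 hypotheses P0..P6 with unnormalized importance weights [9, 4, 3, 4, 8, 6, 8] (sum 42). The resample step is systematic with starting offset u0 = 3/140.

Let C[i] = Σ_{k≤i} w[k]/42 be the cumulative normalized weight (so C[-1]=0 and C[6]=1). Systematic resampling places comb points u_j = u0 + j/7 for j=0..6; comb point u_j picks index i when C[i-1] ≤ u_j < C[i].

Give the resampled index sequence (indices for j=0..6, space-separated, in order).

C = [3/14, 13/42, 8/21, 10/21, 2/3, 17/21, 1]
j=0: u_0=3/140 ∈ [0, 3/14) → index 0
j=1: u_1=23/140 ∈ [0, 3/14) → index 0
j=2: u_2=43/140 ∈ [3/14, 13/42) → index 1
j=3: u_3=9/20 ∈ [8/21, 10/21) → index 3
j=4: u_4=83/140 ∈ [10/21, 2/3) → index 4
j=5: u_5=103/140 ∈ [2/3, 17/21) → index 5
j=6: u_6=123/140 ∈ [17/21, 1) → index 6

0 0 1 3 4 5 6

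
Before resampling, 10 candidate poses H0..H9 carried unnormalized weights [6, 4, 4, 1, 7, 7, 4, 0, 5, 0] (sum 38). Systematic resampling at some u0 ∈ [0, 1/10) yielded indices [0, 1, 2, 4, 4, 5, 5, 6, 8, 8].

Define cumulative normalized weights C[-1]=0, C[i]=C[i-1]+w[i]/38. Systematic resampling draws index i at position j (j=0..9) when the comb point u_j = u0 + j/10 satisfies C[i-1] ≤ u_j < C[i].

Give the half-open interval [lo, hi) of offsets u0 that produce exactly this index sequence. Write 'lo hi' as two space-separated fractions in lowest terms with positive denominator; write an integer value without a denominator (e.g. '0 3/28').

9/95 1/10

C = [3/19, 5/19, 7/19, 15/38, 11/19, 29/38, 33/38, 33/38, 1, 1]
j=0 picked index 0: u0 ∈ [0, 3/19)
j=1 picked index 1: u0 ∈ [11/190, 31/190)
j=2 picked index 2: u0 ∈ [6/95, 16/95)
j=3 picked index 4: u0 ∈ [9/95, 53/190)
j=4 picked index 4: u0 ∈ [-1/190, 17/95)
j=5 picked index 5: u0 ∈ [3/38, 5/19)
j=6 picked index 5: u0 ∈ [-2/95, 31/190)
j=7 picked index 6: u0 ∈ [6/95, 16/95)
j=8 picked index 8: u0 ∈ [13/190, 1/5)
j=9 picked index 8: u0 ∈ [-3/95, 1/10)
intersection: [9/95, 1/10)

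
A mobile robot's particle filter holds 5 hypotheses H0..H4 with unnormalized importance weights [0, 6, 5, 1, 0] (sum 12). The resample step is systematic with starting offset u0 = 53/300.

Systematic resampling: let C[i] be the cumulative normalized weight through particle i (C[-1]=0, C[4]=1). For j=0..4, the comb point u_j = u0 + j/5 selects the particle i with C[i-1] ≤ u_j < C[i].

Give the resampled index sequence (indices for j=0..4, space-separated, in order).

1 1 2 2 3

C = [0, 1/2, 11/12, 1, 1]
j=0: u_0=53/300 ∈ [0, 1/2) → index 1
j=1: u_1=113/300 ∈ [0, 1/2) → index 1
j=2: u_2=173/300 ∈ [1/2, 11/12) → index 2
j=3: u_3=233/300 ∈ [1/2, 11/12) → index 2
j=4: u_4=293/300 ∈ [11/12, 1) → index 3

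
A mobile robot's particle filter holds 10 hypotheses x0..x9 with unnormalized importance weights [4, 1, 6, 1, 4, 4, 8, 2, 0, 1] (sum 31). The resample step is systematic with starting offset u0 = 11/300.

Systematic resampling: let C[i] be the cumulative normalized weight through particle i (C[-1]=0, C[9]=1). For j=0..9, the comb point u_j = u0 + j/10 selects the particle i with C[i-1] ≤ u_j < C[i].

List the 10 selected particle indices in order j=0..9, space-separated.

C = [4/31, 5/31, 11/31, 12/31, 16/31, 20/31, 28/31, 30/31, 30/31, 1]
j=0: u_0=11/300 ∈ [0, 4/31) → index 0
j=1: u_1=41/300 ∈ [4/31, 5/31) → index 1
j=2: u_2=71/300 ∈ [5/31, 11/31) → index 2
j=3: u_3=101/300 ∈ [5/31, 11/31) → index 2
j=4: u_4=131/300 ∈ [12/31, 16/31) → index 4
j=5: u_5=161/300 ∈ [16/31, 20/31) → index 5
j=6: u_6=191/300 ∈ [16/31, 20/31) → index 5
j=7: u_7=221/300 ∈ [20/31, 28/31) → index 6
j=8: u_8=251/300 ∈ [20/31, 28/31) → index 6
j=9: u_9=281/300 ∈ [28/31, 30/31) → index 7

0 1 2 2 4 5 5 6 6 7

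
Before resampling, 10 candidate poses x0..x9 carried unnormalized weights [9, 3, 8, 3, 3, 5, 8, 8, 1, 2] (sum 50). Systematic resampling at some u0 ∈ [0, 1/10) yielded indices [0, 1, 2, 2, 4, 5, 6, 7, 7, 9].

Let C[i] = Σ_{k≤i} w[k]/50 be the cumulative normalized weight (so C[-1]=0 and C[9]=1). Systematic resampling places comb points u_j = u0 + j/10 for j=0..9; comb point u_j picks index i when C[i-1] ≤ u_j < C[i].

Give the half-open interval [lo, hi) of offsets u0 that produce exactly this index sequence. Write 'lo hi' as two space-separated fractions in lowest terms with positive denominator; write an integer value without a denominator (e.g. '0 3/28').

2/25 1/10

C = [9/50, 6/25, 2/5, 23/50, 13/25, 31/50, 39/50, 47/50, 24/25, 1]
j=0 picked index 0: u0 ∈ [0, 9/50)
j=1 picked index 1: u0 ∈ [2/25, 7/50)
j=2 picked index 2: u0 ∈ [1/25, 1/5)
j=3 picked index 2: u0 ∈ [-3/50, 1/10)
j=4 picked index 4: u0 ∈ [3/50, 3/25)
j=5 picked index 5: u0 ∈ [1/50, 3/25)
j=6 picked index 6: u0 ∈ [1/50, 9/50)
j=7 picked index 7: u0 ∈ [2/25, 6/25)
j=8 picked index 7: u0 ∈ [-1/50, 7/50)
j=9 picked index 9: u0 ∈ [3/50, 1/10)
intersection: [2/25, 1/10)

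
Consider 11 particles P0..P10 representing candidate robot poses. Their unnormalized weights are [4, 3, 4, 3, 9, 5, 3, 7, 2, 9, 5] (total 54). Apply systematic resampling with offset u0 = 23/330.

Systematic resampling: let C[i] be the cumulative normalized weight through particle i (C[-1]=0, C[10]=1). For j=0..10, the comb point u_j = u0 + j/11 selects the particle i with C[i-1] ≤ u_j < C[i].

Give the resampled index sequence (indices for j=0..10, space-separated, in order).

C = [2/27, 7/54, 11/54, 7/27, 23/54, 14/27, 31/54, 19/27, 20/27, 49/54, 1]
j=0: u_0=23/330 ∈ [0, 2/27) → index 0
j=1: u_1=53/330 ∈ [7/54, 11/54) → index 2
j=2: u_2=83/330 ∈ [11/54, 7/27) → index 3
j=3: u_3=113/330 ∈ [7/27, 23/54) → index 4
j=4: u_4=13/30 ∈ [23/54, 14/27) → index 5
j=5: u_5=173/330 ∈ [14/27, 31/54) → index 6
j=6: u_6=203/330 ∈ [31/54, 19/27) → index 7
j=7: u_7=233/330 ∈ [19/27, 20/27) → index 8
j=8: u_8=263/330 ∈ [20/27, 49/54) → index 9
j=9: u_9=293/330 ∈ [20/27, 49/54) → index 9
j=10: u_10=323/330 ∈ [49/54, 1) → index 10

0 2 3 4 5 6 7 8 9 9 10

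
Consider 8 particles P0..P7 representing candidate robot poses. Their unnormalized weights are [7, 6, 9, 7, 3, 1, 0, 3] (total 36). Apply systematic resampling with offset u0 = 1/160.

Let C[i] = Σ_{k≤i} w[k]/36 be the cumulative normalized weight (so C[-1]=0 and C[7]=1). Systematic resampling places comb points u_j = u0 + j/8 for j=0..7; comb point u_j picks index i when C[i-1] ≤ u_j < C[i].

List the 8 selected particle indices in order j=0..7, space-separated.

0 0 1 2 2 3 3 4

C = [7/36, 13/36, 11/18, 29/36, 8/9, 11/12, 11/12, 1]
j=0: u_0=1/160 ∈ [0, 7/36) → index 0
j=1: u_1=21/160 ∈ [0, 7/36) → index 0
j=2: u_2=41/160 ∈ [7/36, 13/36) → index 1
j=3: u_3=61/160 ∈ [13/36, 11/18) → index 2
j=4: u_4=81/160 ∈ [13/36, 11/18) → index 2
j=5: u_5=101/160 ∈ [11/18, 29/36) → index 3
j=6: u_6=121/160 ∈ [11/18, 29/36) → index 3
j=7: u_7=141/160 ∈ [29/36, 8/9) → index 4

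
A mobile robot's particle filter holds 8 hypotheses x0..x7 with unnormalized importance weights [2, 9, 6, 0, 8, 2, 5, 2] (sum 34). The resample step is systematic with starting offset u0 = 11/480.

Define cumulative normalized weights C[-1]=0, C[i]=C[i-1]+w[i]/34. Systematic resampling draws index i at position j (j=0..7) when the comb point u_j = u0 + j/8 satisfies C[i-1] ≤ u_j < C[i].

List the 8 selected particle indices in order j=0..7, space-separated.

C = [1/17, 11/34, 1/2, 1/2, 25/34, 27/34, 16/17, 1]
j=0: u_0=11/480 ∈ [0, 1/17) → index 0
j=1: u_1=71/480 ∈ [1/17, 11/34) → index 1
j=2: u_2=131/480 ∈ [1/17, 11/34) → index 1
j=3: u_3=191/480 ∈ [11/34, 1/2) → index 2
j=4: u_4=251/480 ∈ [1/2, 25/34) → index 4
j=5: u_5=311/480 ∈ [1/2, 25/34) → index 4
j=6: u_6=371/480 ∈ [25/34, 27/34) → index 5
j=7: u_7=431/480 ∈ [27/34, 16/17) → index 6

0 1 1 2 4 4 5 6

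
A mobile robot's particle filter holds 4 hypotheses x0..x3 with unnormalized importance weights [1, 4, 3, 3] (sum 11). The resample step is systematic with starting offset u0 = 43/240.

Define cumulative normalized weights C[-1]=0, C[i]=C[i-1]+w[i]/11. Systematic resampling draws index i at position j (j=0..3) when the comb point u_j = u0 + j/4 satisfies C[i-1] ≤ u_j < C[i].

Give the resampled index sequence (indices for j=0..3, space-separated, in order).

C = [1/11, 5/11, 8/11, 1]
j=0: u_0=43/240 ∈ [1/11, 5/11) → index 1
j=1: u_1=103/240 ∈ [1/11, 5/11) → index 1
j=2: u_2=163/240 ∈ [5/11, 8/11) → index 2
j=3: u_3=223/240 ∈ [8/11, 1) → index 3

1 1 2 3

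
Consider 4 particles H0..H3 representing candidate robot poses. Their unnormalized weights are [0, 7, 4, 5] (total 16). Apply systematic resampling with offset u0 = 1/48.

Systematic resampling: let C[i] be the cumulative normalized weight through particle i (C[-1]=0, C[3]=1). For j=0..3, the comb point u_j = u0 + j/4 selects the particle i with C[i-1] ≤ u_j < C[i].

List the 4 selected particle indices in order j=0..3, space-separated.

1 1 2 3

C = [0, 7/16, 11/16, 1]
j=0: u_0=1/48 ∈ [0, 7/16) → index 1
j=1: u_1=13/48 ∈ [0, 7/16) → index 1
j=2: u_2=25/48 ∈ [7/16, 11/16) → index 2
j=3: u_3=37/48 ∈ [11/16, 1) → index 3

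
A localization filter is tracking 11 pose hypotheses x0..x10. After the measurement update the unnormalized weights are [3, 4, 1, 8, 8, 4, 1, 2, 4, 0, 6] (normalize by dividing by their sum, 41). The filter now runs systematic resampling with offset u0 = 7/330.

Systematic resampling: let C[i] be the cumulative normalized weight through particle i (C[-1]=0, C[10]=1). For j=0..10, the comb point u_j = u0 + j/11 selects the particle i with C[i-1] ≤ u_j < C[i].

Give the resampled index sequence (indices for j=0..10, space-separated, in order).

C = [3/41, 7/41, 8/41, 16/41, 24/41, 28/41, 29/41, 31/41, 35/41, 35/41, 1]
j=0: u_0=7/330 ∈ [0, 3/41) → index 0
j=1: u_1=37/330 ∈ [3/41, 7/41) → index 1
j=2: u_2=67/330 ∈ [8/41, 16/41) → index 3
j=3: u_3=97/330 ∈ [8/41, 16/41) → index 3
j=4: u_4=127/330 ∈ [8/41, 16/41) → index 3
j=5: u_5=157/330 ∈ [16/41, 24/41) → index 4
j=6: u_6=17/30 ∈ [16/41, 24/41) → index 4
j=7: u_7=217/330 ∈ [24/41, 28/41) → index 5
j=8: u_8=247/330 ∈ [29/41, 31/41) → index 7
j=9: u_9=277/330 ∈ [31/41, 35/41) → index 8
j=10: u_10=307/330 ∈ [35/41, 1) → index 10

0 1 3 3 3 4 4 5 7 8 10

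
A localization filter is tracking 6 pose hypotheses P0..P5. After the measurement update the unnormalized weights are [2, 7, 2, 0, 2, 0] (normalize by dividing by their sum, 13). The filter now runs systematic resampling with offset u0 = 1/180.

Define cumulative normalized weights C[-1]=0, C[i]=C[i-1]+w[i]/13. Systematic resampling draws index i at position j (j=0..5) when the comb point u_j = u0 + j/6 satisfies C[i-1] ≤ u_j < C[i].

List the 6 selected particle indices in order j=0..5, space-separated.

0 1 1 1 1 2

C = [2/13, 9/13, 11/13, 11/13, 1, 1]
j=0: u_0=1/180 ∈ [0, 2/13) → index 0
j=1: u_1=31/180 ∈ [2/13, 9/13) → index 1
j=2: u_2=61/180 ∈ [2/13, 9/13) → index 1
j=3: u_3=91/180 ∈ [2/13, 9/13) → index 1
j=4: u_4=121/180 ∈ [2/13, 9/13) → index 1
j=5: u_5=151/180 ∈ [9/13, 11/13) → index 2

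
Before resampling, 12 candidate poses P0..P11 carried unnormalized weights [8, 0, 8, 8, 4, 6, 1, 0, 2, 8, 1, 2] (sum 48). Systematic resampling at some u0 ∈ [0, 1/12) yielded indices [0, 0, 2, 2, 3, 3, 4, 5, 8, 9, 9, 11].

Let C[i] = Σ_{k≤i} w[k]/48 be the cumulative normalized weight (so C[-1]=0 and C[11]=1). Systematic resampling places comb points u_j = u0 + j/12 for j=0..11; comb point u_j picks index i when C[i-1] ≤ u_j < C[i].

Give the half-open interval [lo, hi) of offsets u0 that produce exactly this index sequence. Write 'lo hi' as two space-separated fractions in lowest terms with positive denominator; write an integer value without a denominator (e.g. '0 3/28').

1/16 1/12

C = [1/6, 1/6, 1/3, 1/2, 7/12, 17/24, 35/48, 35/48, 37/48, 15/16, 23/24, 1]
j=0 picked index 0: u0 ∈ [0, 1/6)
j=1 picked index 0: u0 ∈ [-1/12, 1/12)
j=2 picked index 2: u0 ∈ [0, 1/6)
j=3 picked index 2: u0 ∈ [-1/12, 1/12)
j=4 picked index 3: u0 ∈ [0, 1/6)
j=5 picked index 3: u0 ∈ [-1/12, 1/12)
j=6 picked index 4: u0 ∈ [0, 1/12)
j=7 picked index 5: u0 ∈ [0, 1/8)
j=8 picked index 8: u0 ∈ [1/16, 5/48)
j=9 picked index 9: u0 ∈ [1/48, 3/16)
j=10 picked index 9: u0 ∈ [-1/16, 5/48)
j=11 picked index 11: u0 ∈ [1/24, 1/12)
intersection: [1/16, 1/12)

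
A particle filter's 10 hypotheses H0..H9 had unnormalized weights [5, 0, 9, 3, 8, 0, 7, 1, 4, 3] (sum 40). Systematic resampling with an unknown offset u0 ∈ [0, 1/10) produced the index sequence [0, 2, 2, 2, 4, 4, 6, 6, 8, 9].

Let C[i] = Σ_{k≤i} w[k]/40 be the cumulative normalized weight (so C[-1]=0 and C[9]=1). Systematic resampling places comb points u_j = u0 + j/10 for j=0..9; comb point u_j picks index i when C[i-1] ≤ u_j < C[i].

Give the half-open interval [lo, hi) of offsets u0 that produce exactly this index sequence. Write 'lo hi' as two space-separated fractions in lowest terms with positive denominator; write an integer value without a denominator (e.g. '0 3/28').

C = [1/8, 1/8, 7/20, 17/40, 5/8, 5/8, 4/5, 33/40, 37/40, 1]
j=0 picked index 0: u0 ∈ [0, 1/8)
j=1 picked index 2: u0 ∈ [1/40, 1/4)
j=2 picked index 2: u0 ∈ [-3/40, 3/20)
j=3 picked index 2: u0 ∈ [-7/40, 1/20)
j=4 picked index 4: u0 ∈ [1/40, 9/40)
j=5 picked index 4: u0 ∈ [-3/40, 1/8)
j=6 picked index 6: u0 ∈ [1/40, 1/5)
j=7 picked index 6: u0 ∈ [-3/40, 1/10)
j=8 picked index 8: u0 ∈ [1/40, 1/8)
j=9 picked index 9: u0 ∈ [1/40, 1/10)
intersection: [1/40, 1/20)

1/40 1/20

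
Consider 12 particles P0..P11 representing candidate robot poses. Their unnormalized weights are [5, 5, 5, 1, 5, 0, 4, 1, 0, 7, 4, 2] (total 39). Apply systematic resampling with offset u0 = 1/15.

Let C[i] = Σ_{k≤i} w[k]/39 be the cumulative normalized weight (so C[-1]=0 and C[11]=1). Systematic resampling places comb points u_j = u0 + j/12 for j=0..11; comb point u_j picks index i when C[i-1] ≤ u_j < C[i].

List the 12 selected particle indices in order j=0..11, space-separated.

C = [5/39, 10/39, 5/13, 16/39, 7/13, 7/13, 25/39, 2/3, 2/3, 11/13, 37/39, 1]
j=0: u_0=1/15 ∈ [0, 5/39) → index 0
j=1: u_1=3/20 ∈ [5/39, 10/39) → index 1
j=2: u_2=7/30 ∈ [5/39, 10/39) → index 1
j=3: u_3=19/60 ∈ [10/39, 5/13) → index 2
j=4: u_4=2/5 ∈ [5/13, 16/39) → index 3
j=5: u_5=29/60 ∈ [16/39, 7/13) → index 4
j=6: u_6=17/30 ∈ [7/13, 25/39) → index 6
j=7: u_7=13/20 ∈ [25/39, 2/3) → index 7
j=8: u_8=11/15 ∈ [2/3, 11/13) → index 9
j=9: u_9=49/60 ∈ [2/3, 11/13) → index 9
j=10: u_10=9/10 ∈ [11/13, 37/39) → index 10
j=11: u_11=59/60 ∈ [37/39, 1) → index 11

0 1 1 2 3 4 6 7 9 9 10 11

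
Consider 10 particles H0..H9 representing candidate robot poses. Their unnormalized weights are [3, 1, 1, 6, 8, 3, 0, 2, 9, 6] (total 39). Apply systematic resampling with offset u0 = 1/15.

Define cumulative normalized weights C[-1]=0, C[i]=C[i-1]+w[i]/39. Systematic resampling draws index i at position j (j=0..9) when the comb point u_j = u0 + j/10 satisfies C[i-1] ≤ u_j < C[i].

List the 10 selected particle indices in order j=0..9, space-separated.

C = [1/13, 4/39, 5/39, 11/39, 19/39, 22/39, 22/39, 8/13, 11/13, 1]
j=0: u_0=1/15 ∈ [0, 1/13) → index 0
j=1: u_1=1/6 ∈ [5/39, 11/39) → index 3
j=2: u_2=4/15 ∈ [5/39, 11/39) → index 3
j=3: u_3=11/30 ∈ [11/39, 19/39) → index 4
j=4: u_4=7/15 ∈ [11/39, 19/39) → index 4
j=5: u_5=17/30 ∈ [22/39, 8/13) → index 7
j=6: u_6=2/3 ∈ [8/13, 11/13) → index 8
j=7: u_7=23/30 ∈ [8/13, 11/13) → index 8
j=8: u_8=13/15 ∈ [11/13, 1) → index 9
j=9: u_9=29/30 ∈ [11/13, 1) → index 9

0 3 3 4 4 7 8 8 9 9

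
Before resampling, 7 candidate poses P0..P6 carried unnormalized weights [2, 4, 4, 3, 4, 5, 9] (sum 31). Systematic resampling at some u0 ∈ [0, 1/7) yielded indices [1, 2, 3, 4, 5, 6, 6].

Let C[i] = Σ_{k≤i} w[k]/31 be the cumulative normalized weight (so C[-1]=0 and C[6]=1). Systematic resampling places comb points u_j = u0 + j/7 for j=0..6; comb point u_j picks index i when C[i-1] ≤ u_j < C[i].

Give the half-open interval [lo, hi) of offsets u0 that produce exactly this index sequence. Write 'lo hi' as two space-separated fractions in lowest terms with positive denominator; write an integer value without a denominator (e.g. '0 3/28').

C = [2/31, 6/31, 10/31, 13/31, 17/31, 22/31, 1]
j=0 picked index 1: u0 ∈ [2/31, 6/31)
j=1 picked index 2: u0 ∈ [11/217, 39/217)
j=2 picked index 3: u0 ∈ [8/217, 29/217)
j=3 picked index 4: u0 ∈ [-2/217, 26/217)
j=4 picked index 5: u0 ∈ [-5/217, 30/217)
j=5 picked index 6: u0 ∈ [-1/217, 2/7)
j=6 picked index 6: u0 ∈ [-32/217, 1/7)
intersection: [2/31, 26/217)

2/31 26/217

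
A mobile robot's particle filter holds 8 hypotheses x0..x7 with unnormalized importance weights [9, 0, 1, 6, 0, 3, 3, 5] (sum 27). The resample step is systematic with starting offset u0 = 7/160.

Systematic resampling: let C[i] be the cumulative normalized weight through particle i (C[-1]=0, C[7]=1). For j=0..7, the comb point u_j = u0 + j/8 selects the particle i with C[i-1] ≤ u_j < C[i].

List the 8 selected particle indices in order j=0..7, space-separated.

0 0 0 3 3 5 6 7

C = [1/3, 1/3, 10/27, 16/27, 16/27, 19/27, 22/27, 1]
j=0: u_0=7/160 ∈ [0, 1/3) → index 0
j=1: u_1=27/160 ∈ [0, 1/3) → index 0
j=2: u_2=47/160 ∈ [0, 1/3) → index 0
j=3: u_3=67/160 ∈ [10/27, 16/27) → index 3
j=4: u_4=87/160 ∈ [10/27, 16/27) → index 3
j=5: u_5=107/160 ∈ [16/27, 19/27) → index 5
j=6: u_6=127/160 ∈ [19/27, 22/27) → index 6
j=7: u_7=147/160 ∈ [22/27, 1) → index 7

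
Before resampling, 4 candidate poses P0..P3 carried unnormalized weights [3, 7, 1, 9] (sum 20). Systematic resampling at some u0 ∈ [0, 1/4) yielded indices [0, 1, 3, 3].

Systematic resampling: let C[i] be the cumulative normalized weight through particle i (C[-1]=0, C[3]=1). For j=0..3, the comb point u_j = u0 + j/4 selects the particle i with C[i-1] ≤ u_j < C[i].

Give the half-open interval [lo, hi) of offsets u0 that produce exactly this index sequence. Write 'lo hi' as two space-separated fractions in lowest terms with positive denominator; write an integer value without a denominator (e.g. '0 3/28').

1/20 3/20

C = [3/20, 1/2, 11/20, 1]
j=0 picked index 0: u0 ∈ [0, 3/20)
j=1 picked index 1: u0 ∈ [-1/10, 1/4)
j=2 picked index 3: u0 ∈ [1/20, 1/2)
j=3 picked index 3: u0 ∈ [-1/5, 1/4)
intersection: [1/20, 3/20)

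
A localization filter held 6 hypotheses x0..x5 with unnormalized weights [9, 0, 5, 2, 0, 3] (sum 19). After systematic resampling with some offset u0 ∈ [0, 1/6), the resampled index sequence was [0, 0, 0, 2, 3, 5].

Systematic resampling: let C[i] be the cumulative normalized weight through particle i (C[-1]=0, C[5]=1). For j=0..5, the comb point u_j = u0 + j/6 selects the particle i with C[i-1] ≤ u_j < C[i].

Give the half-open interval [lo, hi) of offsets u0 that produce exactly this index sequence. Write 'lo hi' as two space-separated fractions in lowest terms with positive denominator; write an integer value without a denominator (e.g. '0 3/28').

C = [9/19, 9/19, 14/19, 16/19, 16/19, 1]
j=0 picked index 0: u0 ∈ [0, 9/19)
j=1 picked index 0: u0 ∈ [-1/6, 35/114)
j=2 picked index 0: u0 ∈ [-1/3, 8/57)
j=3 picked index 2: u0 ∈ [-1/38, 9/38)
j=4 picked index 3: u0 ∈ [4/57, 10/57)
j=5 picked index 5: u0 ∈ [1/114, 1/6)
intersection: [4/57, 8/57)

4/57 8/57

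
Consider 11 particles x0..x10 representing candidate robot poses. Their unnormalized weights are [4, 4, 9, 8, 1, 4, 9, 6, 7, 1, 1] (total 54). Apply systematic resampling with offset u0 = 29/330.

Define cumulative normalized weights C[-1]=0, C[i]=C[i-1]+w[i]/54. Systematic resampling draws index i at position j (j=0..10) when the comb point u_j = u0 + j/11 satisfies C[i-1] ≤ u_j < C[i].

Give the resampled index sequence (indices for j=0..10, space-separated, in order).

C = [2/27, 4/27, 17/54, 25/54, 13/27, 5/9, 13/18, 5/6, 26/27, 53/54, 1]
j=0: u_0=29/330 ∈ [2/27, 4/27) → index 1
j=1: u_1=59/330 ∈ [4/27, 17/54) → index 2
j=2: u_2=89/330 ∈ [4/27, 17/54) → index 2
j=3: u_3=119/330 ∈ [17/54, 25/54) → index 3
j=4: u_4=149/330 ∈ [17/54, 25/54) → index 3
j=5: u_5=179/330 ∈ [13/27, 5/9) → index 5
j=6: u_6=19/30 ∈ [5/9, 13/18) → index 6
j=7: u_7=239/330 ∈ [13/18, 5/6) → index 7
j=8: u_8=269/330 ∈ [13/18, 5/6) → index 7
j=9: u_9=299/330 ∈ [5/6, 26/27) → index 8
j=10: u_10=329/330 ∈ [53/54, 1) → index 10

1 2 2 3 3 5 6 7 7 8 10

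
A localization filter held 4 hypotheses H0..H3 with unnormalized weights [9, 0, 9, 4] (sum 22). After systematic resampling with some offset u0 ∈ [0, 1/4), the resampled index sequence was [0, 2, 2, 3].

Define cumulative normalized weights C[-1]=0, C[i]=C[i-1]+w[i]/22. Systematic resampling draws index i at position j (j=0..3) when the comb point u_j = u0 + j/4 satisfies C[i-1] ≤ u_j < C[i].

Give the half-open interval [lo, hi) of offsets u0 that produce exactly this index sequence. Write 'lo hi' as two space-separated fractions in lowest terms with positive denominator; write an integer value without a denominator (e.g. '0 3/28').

7/44 1/4

C = [9/22, 9/22, 9/11, 1]
j=0 picked index 0: u0 ∈ [0, 9/22)
j=1 picked index 2: u0 ∈ [7/44, 25/44)
j=2 picked index 2: u0 ∈ [-1/11, 7/22)
j=3 picked index 3: u0 ∈ [3/44, 1/4)
intersection: [7/44, 1/4)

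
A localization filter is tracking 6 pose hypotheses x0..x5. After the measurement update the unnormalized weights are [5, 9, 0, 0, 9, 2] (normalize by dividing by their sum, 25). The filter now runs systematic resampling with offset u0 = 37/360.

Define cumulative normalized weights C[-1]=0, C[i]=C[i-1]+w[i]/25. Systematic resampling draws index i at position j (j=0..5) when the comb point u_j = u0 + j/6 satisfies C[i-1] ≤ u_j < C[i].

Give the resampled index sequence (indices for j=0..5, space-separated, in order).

C = [1/5, 14/25, 14/25, 14/25, 23/25, 1]
j=0: u_0=37/360 ∈ [0, 1/5) → index 0
j=1: u_1=97/360 ∈ [1/5, 14/25) → index 1
j=2: u_2=157/360 ∈ [1/5, 14/25) → index 1
j=3: u_3=217/360 ∈ [14/25, 23/25) → index 4
j=4: u_4=277/360 ∈ [14/25, 23/25) → index 4
j=5: u_5=337/360 ∈ [23/25, 1) → index 5

0 1 1 4 4 5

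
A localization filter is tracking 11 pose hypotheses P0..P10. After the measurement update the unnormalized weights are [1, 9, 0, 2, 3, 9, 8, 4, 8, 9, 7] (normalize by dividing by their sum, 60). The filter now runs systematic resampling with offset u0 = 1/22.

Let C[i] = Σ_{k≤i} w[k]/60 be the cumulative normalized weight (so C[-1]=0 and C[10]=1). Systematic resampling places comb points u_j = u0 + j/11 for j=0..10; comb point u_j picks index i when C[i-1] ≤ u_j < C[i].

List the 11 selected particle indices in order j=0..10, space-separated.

1 1 4 5 6 6 7 8 9 9 10

C = [1/60, 1/6, 1/6, 1/5, 1/4, 2/5, 8/15, 3/5, 11/15, 53/60, 1]
j=0: u_0=1/22 ∈ [1/60, 1/6) → index 1
j=1: u_1=3/22 ∈ [1/60, 1/6) → index 1
j=2: u_2=5/22 ∈ [1/5, 1/4) → index 4
j=3: u_3=7/22 ∈ [1/4, 2/5) → index 5
j=4: u_4=9/22 ∈ [2/5, 8/15) → index 6
j=5: u_5=1/2 ∈ [2/5, 8/15) → index 6
j=6: u_6=13/22 ∈ [8/15, 3/5) → index 7
j=7: u_7=15/22 ∈ [3/5, 11/15) → index 8
j=8: u_8=17/22 ∈ [11/15, 53/60) → index 9
j=9: u_9=19/22 ∈ [11/15, 53/60) → index 9
j=10: u_10=21/22 ∈ [53/60, 1) → index 10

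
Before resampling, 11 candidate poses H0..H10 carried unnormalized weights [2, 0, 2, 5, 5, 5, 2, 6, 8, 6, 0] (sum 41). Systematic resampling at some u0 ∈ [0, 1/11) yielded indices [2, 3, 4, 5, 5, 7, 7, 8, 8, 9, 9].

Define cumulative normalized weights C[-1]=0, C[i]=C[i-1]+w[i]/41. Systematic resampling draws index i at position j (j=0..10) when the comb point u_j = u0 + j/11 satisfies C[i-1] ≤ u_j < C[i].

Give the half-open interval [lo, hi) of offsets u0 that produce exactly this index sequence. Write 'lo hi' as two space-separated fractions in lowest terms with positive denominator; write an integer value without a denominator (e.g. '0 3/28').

C = [2/41, 2/41, 4/41, 9/41, 14/41, 19/41, 21/41, 27/41, 35/41, 1, 1]
j=0 picked index 2: u0 ∈ [2/41, 4/41)
j=1 picked index 3: u0 ∈ [3/451, 58/451)
j=2 picked index 4: u0 ∈ [17/451, 72/451)
j=3 picked index 5: u0 ∈ [31/451, 86/451)
j=4 picked index 5: u0 ∈ [-10/451, 45/451)
j=5 picked index 7: u0 ∈ [26/451, 92/451)
j=6 picked index 7: u0 ∈ [-15/451, 51/451)
j=7 picked index 8: u0 ∈ [10/451, 98/451)
j=8 picked index 8: u0 ∈ [-31/451, 57/451)
j=9 picked index 9: u0 ∈ [16/451, 2/11)
j=10 picked index 9: u0 ∈ [-25/451, 1/11)
intersection: [31/451, 1/11)

31/451 1/11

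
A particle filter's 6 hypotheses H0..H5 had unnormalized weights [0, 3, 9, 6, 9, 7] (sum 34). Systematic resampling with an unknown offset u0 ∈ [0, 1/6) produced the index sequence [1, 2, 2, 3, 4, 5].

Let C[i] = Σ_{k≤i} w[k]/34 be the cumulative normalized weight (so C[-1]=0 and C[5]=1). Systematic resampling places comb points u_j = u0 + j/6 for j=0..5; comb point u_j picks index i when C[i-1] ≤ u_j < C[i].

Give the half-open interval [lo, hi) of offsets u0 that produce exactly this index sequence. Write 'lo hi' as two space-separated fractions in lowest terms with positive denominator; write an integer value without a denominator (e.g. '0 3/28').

C = [0, 3/34, 6/17, 9/17, 27/34, 1]
j=0 picked index 1: u0 ∈ [0, 3/34)
j=1 picked index 2: u0 ∈ [-4/51, 19/102)
j=2 picked index 2: u0 ∈ [-25/102, 1/51)
j=3 picked index 3: u0 ∈ [-5/34, 1/34)
j=4 picked index 4: u0 ∈ [-7/51, 13/102)
j=5 picked index 5: u0 ∈ [-2/51, 1/6)
intersection: [0, 1/51)

0 1/51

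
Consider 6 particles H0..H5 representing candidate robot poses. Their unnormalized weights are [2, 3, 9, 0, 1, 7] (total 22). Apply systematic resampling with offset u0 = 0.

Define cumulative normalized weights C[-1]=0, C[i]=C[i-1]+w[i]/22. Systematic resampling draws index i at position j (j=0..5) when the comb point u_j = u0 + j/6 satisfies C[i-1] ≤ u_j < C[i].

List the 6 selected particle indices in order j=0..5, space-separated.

C = [1/11, 5/22, 7/11, 7/11, 15/22, 1]
j=0: u_0=0 ∈ [0, 1/11) → index 0
j=1: u_1=1/6 ∈ [1/11, 5/22) → index 1
j=2: u_2=1/3 ∈ [5/22, 7/11) → index 2
j=3: u_3=1/2 ∈ [5/22, 7/11) → index 2
j=4: u_4=2/3 ∈ [7/11, 15/22) → index 4
j=5: u_5=5/6 ∈ [15/22, 1) → index 5

0 1 2 2 4 5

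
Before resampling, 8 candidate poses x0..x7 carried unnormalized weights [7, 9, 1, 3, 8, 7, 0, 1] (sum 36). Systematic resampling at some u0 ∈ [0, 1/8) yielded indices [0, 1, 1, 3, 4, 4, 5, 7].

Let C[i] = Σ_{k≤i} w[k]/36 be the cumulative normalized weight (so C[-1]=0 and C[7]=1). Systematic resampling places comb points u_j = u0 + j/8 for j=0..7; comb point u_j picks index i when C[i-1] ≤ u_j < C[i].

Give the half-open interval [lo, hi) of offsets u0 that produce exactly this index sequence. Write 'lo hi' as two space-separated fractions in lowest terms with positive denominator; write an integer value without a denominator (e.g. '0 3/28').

7/72 1/8

C = [7/36, 4/9, 17/36, 5/9, 7/9, 35/36, 35/36, 1]
j=0 picked index 0: u0 ∈ [0, 7/36)
j=1 picked index 1: u0 ∈ [5/72, 23/72)
j=2 picked index 1: u0 ∈ [-1/18, 7/36)
j=3 picked index 3: u0 ∈ [7/72, 13/72)
j=4 picked index 4: u0 ∈ [1/18, 5/18)
j=5 picked index 4: u0 ∈ [-5/72, 11/72)
j=6 picked index 5: u0 ∈ [1/36, 2/9)
j=7 picked index 7: u0 ∈ [7/72, 1/8)
intersection: [7/72, 1/8)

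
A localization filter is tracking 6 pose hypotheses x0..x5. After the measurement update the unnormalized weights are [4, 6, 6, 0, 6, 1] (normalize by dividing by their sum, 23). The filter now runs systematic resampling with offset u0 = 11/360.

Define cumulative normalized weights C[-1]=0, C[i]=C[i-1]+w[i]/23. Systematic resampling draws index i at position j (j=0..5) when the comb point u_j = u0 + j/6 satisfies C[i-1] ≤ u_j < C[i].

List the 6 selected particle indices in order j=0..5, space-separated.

0 1 1 2 4 4

C = [4/23, 10/23, 16/23, 16/23, 22/23, 1]
j=0: u_0=11/360 ∈ [0, 4/23) → index 0
j=1: u_1=71/360 ∈ [4/23, 10/23) → index 1
j=2: u_2=131/360 ∈ [4/23, 10/23) → index 1
j=3: u_3=191/360 ∈ [10/23, 16/23) → index 2
j=4: u_4=251/360 ∈ [16/23, 22/23) → index 4
j=5: u_5=311/360 ∈ [16/23, 22/23) → index 4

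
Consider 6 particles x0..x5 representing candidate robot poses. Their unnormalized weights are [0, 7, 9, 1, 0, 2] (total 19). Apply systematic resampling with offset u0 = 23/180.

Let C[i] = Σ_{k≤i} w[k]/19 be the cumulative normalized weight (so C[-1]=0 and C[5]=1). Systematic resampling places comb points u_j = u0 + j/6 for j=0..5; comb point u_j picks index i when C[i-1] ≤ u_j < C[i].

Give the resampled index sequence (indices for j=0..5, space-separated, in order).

C = [0, 7/19, 16/19, 17/19, 17/19, 1]
j=0: u_0=23/180 ∈ [0, 7/19) → index 1
j=1: u_1=53/180 ∈ [0, 7/19) → index 1
j=2: u_2=83/180 ∈ [7/19, 16/19) → index 2
j=3: u_3=113/180 ∈ [7/19, 16/19) → index 2
j=4: u_4=143/180 ∈ [7/19, 16/19) → index 2
j=5: u_5=173/180 ∈ [17/19, 1) → index 5

1 1 2 2 2 5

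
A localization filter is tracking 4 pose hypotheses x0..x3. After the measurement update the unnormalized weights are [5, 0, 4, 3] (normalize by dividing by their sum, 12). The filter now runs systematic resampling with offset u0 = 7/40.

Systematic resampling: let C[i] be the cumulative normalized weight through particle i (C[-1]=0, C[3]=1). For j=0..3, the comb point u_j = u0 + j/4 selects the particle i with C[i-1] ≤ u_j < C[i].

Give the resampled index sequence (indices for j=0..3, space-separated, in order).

C = [5/12, 5/12, 3/4, 1]
j=0: u_0=7/40 ∈ [0, 5/12) → index 0
j=1: u_1=17/40 ∈ [5/12, 3/4) → index 2
j=2: u_2=27/40 ∈ [5/12, 3/4) → index 2
j=3: u_3=37/40 ∈ [3/4, 1) → index 3

0 2 2 3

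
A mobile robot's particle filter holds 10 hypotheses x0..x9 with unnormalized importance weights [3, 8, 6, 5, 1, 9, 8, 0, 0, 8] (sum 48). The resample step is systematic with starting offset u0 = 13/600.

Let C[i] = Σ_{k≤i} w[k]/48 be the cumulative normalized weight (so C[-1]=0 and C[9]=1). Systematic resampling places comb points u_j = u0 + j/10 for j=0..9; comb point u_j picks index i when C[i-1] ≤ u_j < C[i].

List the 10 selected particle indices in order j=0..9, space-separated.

0 1 1 2 3 5 5 6 6 9

C = [1/16, 11/48, 17/48, 11/24, 23/48, 2/3, 5/6, 5/6, 5/6, 1]
j=0: u_0=13/600 ∈ [0, 1/16) → index 0
j=1: u_1=73/600 ∈ [1/16, 11/48) → index 1
j=2: u_2=133/600 ∈ [1/16, 11/48) → index 1
j=3: u_3=193/600 ∈ [11/48, 17/48) → index 2
j=4: u_4=253/600 ∈ [17/48, 11/24) → index 3
j=5: u_5=313/600 ∈ [23/48, 2/3) → index 5
j=6: u_6=373/600 ∈ [23/48, 2/3) → index 5
j=7: u_7=433/600 ∈ [2/3, 5/6) → index 6
j=8: u_8=493/600 ∈ [2/3, 5/6) → index 6
j=9: u_9=553/600 ∈ [5/6, 1) → index 9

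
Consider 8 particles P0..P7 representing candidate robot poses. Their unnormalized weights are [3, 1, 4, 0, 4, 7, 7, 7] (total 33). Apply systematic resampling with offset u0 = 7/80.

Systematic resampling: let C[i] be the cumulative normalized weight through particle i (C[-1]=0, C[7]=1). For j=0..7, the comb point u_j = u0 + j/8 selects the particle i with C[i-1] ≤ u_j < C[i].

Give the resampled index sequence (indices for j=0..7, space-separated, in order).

C = [1/11, 4/33, 8/33, 8/33, 4/11, 19/33, 26/33, 1]
j=0: u_0=7/80 ∈ [0, 1/11) → index 0
j=1: u_1=17/80 ∈ [4/33, 8/33) → index 2
j=2: u_2=27/80 ∈ [8/33, 4/11) → index 4
j=3: u_3=37/80 ∈ [4/11, 19/33) → index 5
j=4: u_4=47/80 ∈ [19/33, 26/33) → index 6
j=5: u_5=57/80 ∈ [19/33, 26/33) → index 6
j=6: u_6=67/80 ∈ [26/33, 1) → index 7
j=7: u_7=77/80 ∈ [26/33, 1) → index 7

0 2 4 5 6 6 7 7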